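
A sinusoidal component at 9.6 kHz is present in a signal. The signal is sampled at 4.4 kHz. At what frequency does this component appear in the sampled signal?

9.6 kHz mod fs = 0.8 kHz.
0.8 kHz ≤ fs/2 = 2.2 kHz, appears at 0.8 kHz.

0.8 kHz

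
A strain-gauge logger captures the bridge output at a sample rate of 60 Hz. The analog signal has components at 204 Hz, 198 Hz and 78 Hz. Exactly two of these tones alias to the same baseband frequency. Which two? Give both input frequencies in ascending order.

fs/2 = 30 Hz.
204 Hz mod fs = 24 Hz.
24 Hz ≤ fs/2 = 30 Hz, appears at 24 Hz.
198 Hz mod fs = 18 Hz.
18 Hz ≤ fs/2 = 30 Hz, appears at 18 Hz.
78 Hz mod fs = 18 Hz.
18 Hz ≤ fs/2 = 30 Hz, appears at 18 Hz.
78 Hz and 198 Hz both map to 18 Hz.

78 Hz, 198 Hz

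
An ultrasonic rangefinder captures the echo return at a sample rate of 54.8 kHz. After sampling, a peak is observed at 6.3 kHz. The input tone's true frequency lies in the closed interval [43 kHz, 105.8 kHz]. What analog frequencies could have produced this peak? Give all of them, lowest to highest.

Frequencies that alias to 6.3 kHz are k·fs ± 6.3 kHz for integer k ≥ 0.
k=0: 6.3 kHz.
k=1: 48.5 kHz, 61.1 kHz.
k=2: 103.3 kHz, 115.9 kHz.
k=3: 158.1 kHz, 170.7 kHz.
Within [43 kHz, 105.8 kHz]: 48.5 kHz, 61.1 kHz, 103.3 kHz.

48.5 kHz, 61.1 kHz, 103.3 kHz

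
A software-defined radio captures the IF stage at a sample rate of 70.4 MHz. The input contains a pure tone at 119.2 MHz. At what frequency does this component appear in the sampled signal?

21.6 MHz

119.2 MHz mod fs = 48.8 MHz.
48.8 MHz > fs/2 = 35.2 MHz, folds to fs − 48.8 MHz = 21.6 MHz.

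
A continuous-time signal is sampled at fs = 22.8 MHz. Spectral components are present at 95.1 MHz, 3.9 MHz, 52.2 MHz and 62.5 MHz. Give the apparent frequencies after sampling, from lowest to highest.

fs/2 = 11.4 MHz.
95.1 MHz mod fs = 3.9 MHz.
3.9 MHz ≤ fs/2 = 11.4 MHz, appears at 3.9 MHz.
3.9 MHz ≤ fs/2 = 11.4 MHz, passes unchanged.
52.2 MHz mod fs = 6.6 MHz.
6.6 MHz ≤ fs/2 = 11.4 MHz, appears at 6.6 MHz.
62.5 MHz mod fs = 16.9 MHz.
16.9 MHz > fs/2 = 11.4 MHz, folds to fs − 16.9 MHz = 5.9 MHz.
Distinct values: {3.9 MHz, 5.9 MHz, 6.6 MHz}.

3.9 MHz, 5.9 MHz, 6.6 MHz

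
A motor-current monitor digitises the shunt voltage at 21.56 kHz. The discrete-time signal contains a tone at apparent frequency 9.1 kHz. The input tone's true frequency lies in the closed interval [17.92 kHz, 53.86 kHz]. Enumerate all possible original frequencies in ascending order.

Frequencies that alias to 9.1 kHz are k·fs ± 9.1 kHz for integer k ≥ 0.
k=0: 9.1 kHz.
k=1: 12.46 kHz, 30.66 kHz.
k=2: 34.02 kHz, 52.22 kHz.
k=3: 55.58 kHz, 73.78 kHz.
Within [17.92 kHz, 53.86 kHz]: 30.66 kHz, 34.02 kHz, 52.22 kHz.

30.66 kHz, 34.02 kHz, 52.22 kHz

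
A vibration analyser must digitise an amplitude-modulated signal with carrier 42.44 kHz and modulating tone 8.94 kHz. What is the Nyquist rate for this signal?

102.76 kHz

AM sidebands sit at fc ± fm = 33.5 kHz and 51.38 kHz.
Highest-frequency component: 51.38 kHz.
Nyquist rate = 2 × 51.38 kHz = 102.76 kHz.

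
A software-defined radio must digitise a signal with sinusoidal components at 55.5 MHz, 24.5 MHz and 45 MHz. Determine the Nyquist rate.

111 MHz

Highest-frequency component: 55.5 MHz.
Nyquist rate = 2 × 55.5 MHz = 111 MHz.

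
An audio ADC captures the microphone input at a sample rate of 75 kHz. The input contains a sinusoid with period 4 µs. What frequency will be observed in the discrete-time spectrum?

25 kHz

T = 4 µs → f = 1/T = 250 kHz.
250 kHz mod fs = 25 kHz.
25 kHz ≤ fs/2 = 37.5 kHz, appears at 25 kHz.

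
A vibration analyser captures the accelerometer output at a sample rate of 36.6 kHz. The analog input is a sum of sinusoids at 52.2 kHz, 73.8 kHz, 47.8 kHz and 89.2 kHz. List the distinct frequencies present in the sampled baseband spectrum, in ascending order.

fs/2 = 18.3 kHz.
52.2 kHz mod fs = 15.6 kHz.
15.6 kHz ≤ fs/2 = 18.3 kHz, appears at 15.6 kHz.
73.8 kHz mod fs = 0.6 kHz.
0.6 kHz ≤ fs/2 = 18.3 kHz, appears at 0.6 kHz.
47.8 kHz mod fs = 11.2 kHz.
11.2 kHz ≤ fs/2 = 18.3 kHz, appears at 11.2 kHz.
89.2 kHz mod fs = 16 kHz.
16 kHz ≤ fs/2 = 18.3 kHz, appears at 16 kHz.
Distinct values: {0.6 kHz, 11.2 kHz, 15.6 kHz, 16 kHz}.

0.6 kHz, 11.2 kHz, 15.6 kHz, 16 kHz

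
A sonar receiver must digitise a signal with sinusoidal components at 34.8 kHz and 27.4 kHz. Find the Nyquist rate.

Highest-frequency component: 34.8 kHz.
Nyquist rate = 2 × 34.8 kHz = 69.6 kHz.

69.6 kHz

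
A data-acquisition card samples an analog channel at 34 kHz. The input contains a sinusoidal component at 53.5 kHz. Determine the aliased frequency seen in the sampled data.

53.5 kHz mod fs = 19.5 kHz.
19.5 kHz > fs/2 = 17 kHz, folds to fs − 19.5 kHz = 14.5 kHz.

14.5 kHz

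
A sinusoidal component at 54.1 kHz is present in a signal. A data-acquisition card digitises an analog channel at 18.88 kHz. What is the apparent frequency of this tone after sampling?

2.54 kHz

54.1 kHz mod fs = 16.34 kHz.
16.34 kHz > fs/2 = 9.44 kHz, folds to fs − 16.34 kHz = 2.54 kHz.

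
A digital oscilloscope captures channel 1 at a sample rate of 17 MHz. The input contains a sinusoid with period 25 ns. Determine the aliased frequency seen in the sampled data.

6 MHz

T = 25 ns → f = 1/T = 40 MHz.
40 MHz mod fs = 6 MHz.
6 MHz ≤ fs/2 = 8.5 MHz, appears at 6 MHz.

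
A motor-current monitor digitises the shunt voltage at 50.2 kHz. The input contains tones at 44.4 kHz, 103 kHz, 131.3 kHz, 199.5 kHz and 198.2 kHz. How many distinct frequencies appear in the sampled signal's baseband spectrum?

4

fs/2 = 25.1 kHz.
44.4 kHz > fs/2 = 25.1 kHz, folds to fs − 44.4 kHz = 5.8 kHz.
103 kHz mod fs = 2.6 kHz.
2.6 kHz ≤ fs/2 = 25.1 kHz, appears at 2.6 kHz.
131.3 kHz mod fs = 30.9 kHz.
30.9 kHz > fs/2 = 25.1 kHz, folds to fs − 30.9 kHz = 19.3 kHz.
199.5 kHz mod fs = 48.9 kHz.
48.9 kHz > fs/2 = 25.1 kHz, folds to fs − 48.9 kHz = 1.3 kHz.
198.2 kHz mod fs = 47.6 kHz.
47.6 kHz > fs/2 = 25.1 kHz, folds to fs − 47.6 kHz = 2.6 kHz.
Distinct values: {1.3 kHz, 2.6 kHz, 5.8 kHz, 19.3 kHz} → 4.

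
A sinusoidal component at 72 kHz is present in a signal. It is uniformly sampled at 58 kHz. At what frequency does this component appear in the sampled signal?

72 kHz mod fs = 14 kHz.
14 kHz ≤ fs/2 = 29 kHz, appears at 14 kHz.

14 kHz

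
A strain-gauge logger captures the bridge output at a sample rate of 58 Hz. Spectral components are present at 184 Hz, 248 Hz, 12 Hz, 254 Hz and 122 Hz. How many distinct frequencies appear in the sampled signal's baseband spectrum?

5

fs/2 = 29 Hz.
184 Hz mod fs = 10 Hz.
10 Hz ≤ fs/2 = 29 Hz, appears at 10 Hz.
248 Hz mod fs = 16 Hz.
16 Hz ≤ fs/2 = 29 Hz, appears at 16 Hz.
12 Hz ≤ fs/2 = 29 Hz, passes unchanged.
254 Hz mod fs = 22 Hz.
22 Hz ≤ fs/2 = 29 Hz, appears at 22 Hz.
122 Hz mod fs = 6 Hz.
6 Hz ≤ fs/2 = 29 Hz, appears at 6 Hz.
Distinct values: {6 Hz, 10 Hz, 12 Hz, 16 Hz, 22 Hz} → 5.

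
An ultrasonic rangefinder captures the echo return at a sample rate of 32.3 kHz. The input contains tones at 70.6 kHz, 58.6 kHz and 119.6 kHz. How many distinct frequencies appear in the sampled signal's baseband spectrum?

2

fs/2 = 16.15 kHz.
70.6 kHz mod fs = 6 kHz.
6 kHz ≤ fs/2 = 16.15 kHz, appears at 6 kHz.
58.6 kHz mod fs = 26.3 kHz.
26.3 kHz > fs/2 = 16.15 kHz, folds to fs − 26.3 kHz = 6 kHz.
119.6 kHz mod fs = 22.7 kHz.
22.7 kHz > fs/2 = 16.15 kHz, folds to fs − 22.7 kHz = 9.6 kHz.
Distinct values: {6 kHz, 9.6 kHz} → 2.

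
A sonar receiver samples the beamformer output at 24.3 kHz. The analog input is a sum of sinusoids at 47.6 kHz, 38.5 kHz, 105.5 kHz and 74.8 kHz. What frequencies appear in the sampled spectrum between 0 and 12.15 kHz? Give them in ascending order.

fs/2 = 12.15 kHz.
47.6 kHz mod fs = 23.3 kHz.
23.3 kHz > fs/2 = 12.15 kHz, folds to fs − 23.3 kHz = 1 kHz.
38.5 kHz mod fs = 14.2 kHz.
14.2 kHz > fs/2 = 12.15 kHz, folds to fs − 14.2 kHz = 10.1 kHz.
105.5 kHz mod fs = 8.3 kHz.
8.3 kHz ≤ fs/2 = 12.15 kHz, appears at 8.3 kHz.
74.8 kHz mod fs = 1.9 kHz.
1.9 kHz ≤ fs/2 = 12.15 kHz, appears at 1.9 kHz.
Distinct values: {1 kHz, 1.9 kHz, 8.3 kHz, 10.1 kHz}.

1 kHz, 1.9 kHz, 8.3 kHz, 10.1 kHz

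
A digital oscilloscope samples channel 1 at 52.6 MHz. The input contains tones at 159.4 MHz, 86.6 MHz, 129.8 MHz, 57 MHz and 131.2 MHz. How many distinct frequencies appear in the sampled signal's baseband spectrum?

5

fs/2 = 26.3 MHz.
159.4 MHz mod fs = 1.6 MHz.
1.6 MHz ≤ fs/2 = 26.3 MHz, appears at 1.6 MHz.
86.6 MHz mod fs = 34 MHz.
34 MHz > fs/2 = 26.3 MHz, folds to fs − 34 MHz = 18.6 MHz.
129.8 MHz mod fs = 24.6 MHz.
24.6 MHz ≤ fs/2 = 26.3 MHz, appears at 24.6 MHz.
57 MHz mod fs = 4.4 MHz.
4.4 MHz ≤ fs/2 = 26.3 MHz, appears at 4.4 MHz.
131.2 MHz mod fs = 26 MHz.
26 MHz ≤ fs/2 = 26.3 MHz, appears at 26 MHz.
Distinct values: {1.6 MHz, 4.4 MHz, 18.6 MHz, 24.6 MHz, 26 MHz} → 5.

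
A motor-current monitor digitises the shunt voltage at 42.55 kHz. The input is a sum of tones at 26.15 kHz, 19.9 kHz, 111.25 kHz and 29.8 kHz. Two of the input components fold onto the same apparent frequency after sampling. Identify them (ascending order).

26.15 kHz, 111.25 kHz

fs/2 = 21.275 kHz.
26.15 kHz > fs/2 = 21.275 kHz, folds to fs − 26.15 kHz = 16.4 kHz.
19.9 kHz ≤ fs/2 = 21.275 kHz, passes unchanged.
111.25 kHz mod fs = 26.15 kHz.
26.15 kHz > fs/2 = 21.275 kHz, folds to fs − 26.15 kHz = 16.4 kHz.
29.8 kHz > fs/2 = 21.275 kHz, folds to fs − 29.8 kHz = 12.75 kHz.
26.15 kHz and 111.25 kHz both map to 16.4 kHz.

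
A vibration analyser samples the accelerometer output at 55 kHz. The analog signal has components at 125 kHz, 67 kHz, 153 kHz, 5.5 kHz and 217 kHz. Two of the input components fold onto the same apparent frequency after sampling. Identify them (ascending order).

fs/2 = 27.5 kHz.
125 kHz mod fs = 15 kHz.
15 kHz ≤ fs/2 = 27.5 kHz, appears at 15 kHz.
67 kHz mod fs = 12 kHz.
12 kHz ≤ fs/2 = 27.5 kHz, appears at 12 kHz.
153 kHz mod fs = 43 kHz.
43 kHz > fs/2 = 27.5 kHz, folds to fs − 43 kHz = 12 kHz.
5.5 kHz ≤ fs/2 = 27.5 kHz, passes unchanged.
217 kHz mod fs = 52 kHz.
52 kHz > fs/2 = 27.5 kHz, folds to fs − 52 kHz = 3 kHz.
67 kHz and 153 kHz both map to 12 kHz.

67 kHz, 153 kHz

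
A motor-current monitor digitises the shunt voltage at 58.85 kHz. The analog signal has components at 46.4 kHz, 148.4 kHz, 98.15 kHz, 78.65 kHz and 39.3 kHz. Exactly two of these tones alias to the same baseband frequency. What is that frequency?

fs/2 = 29.425 kHz.
46.4 kHz > fs/2 = 29.425 kHz, folds to fs − 46.4 kHz = 12.45 kHz.
148.4 kHz mod fs = 30.7 kHz.
30.7 kHz > fs/2 = 29.425 kHz, folds to fs − 30.7 kHz = 28.15 kHz.
98.15 kHz mod fs = 39.3 kHz.
39.3 kHz > fs/2 = 29.425 kHz, folds to fs − 39.3 kHz = 19.55 kHz.
78.65 kHz mod fs = 19.8 kHz.
19.8 kHz ≤ fs/2 = 29.425 kHz, appears at 19.8 kHz.
39.3 kHz > fs/2 = 29.425 kHz, folds to fs − 39.3 kHz = 19.55 kHz.
39.3 kHz and 98.15 kHz both map to 19.55 kHz.

19.55 kHz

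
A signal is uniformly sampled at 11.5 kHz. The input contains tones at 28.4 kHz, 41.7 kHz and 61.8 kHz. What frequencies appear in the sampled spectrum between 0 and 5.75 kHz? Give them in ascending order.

fs/2 = 5.75 kHz.
28.4 kHz mod fs = 5.4 kHz.
5.4 kHz ≤ fs/2 = 5.75 kHz, appears at 5.4 kHz.
41.7 kHz mod fs = 7.2 kHz.
7.2 kHz > fs/2 = 5.75 kHz, folds to fs − 7.2 kHz = 4.3 kHz.
61.8 kHz mod fs = 4.3 kHz.
4.3 kHz ≤ fs/2 = 5.75 kHz, appears at 4.3 kHz.
Distinct values: {4.3 kHz, 5.4 kHz}.

4.3 kHz, 5.4 kHz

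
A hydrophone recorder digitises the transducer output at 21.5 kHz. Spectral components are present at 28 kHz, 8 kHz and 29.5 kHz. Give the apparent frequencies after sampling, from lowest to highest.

6.5 kHz, 8 kHz

fs/2 = 10.75 kHz.
28 kHz mod fs = 6.5 kHz.
6.5 kHz ≤ fs/2 = 10.75 kHz, appears at 6.5 kHz.
8 kHz ≤ fs/2 = 10.75 kHz, passes unchanged.
29.5 kHz mod fs = 8 kHz.
8 kHz ≤ fs/2 = 10.75 kHz, appears at 8 kHz.
Distinct values: {6.5 kHz, 8 kHz}.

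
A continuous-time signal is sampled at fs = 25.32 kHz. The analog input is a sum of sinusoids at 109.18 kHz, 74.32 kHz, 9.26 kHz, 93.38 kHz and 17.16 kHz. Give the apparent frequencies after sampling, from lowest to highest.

fs/2 = 12.66 kHz.
109.18 kHz mod fs = 7.9 kHz.
7.9 kHz ≤ fs/2 = 12.66 kHz, appears at 7.9 kHz.
74.32 kHz mod fs = 23.68 kHz.
23.68 kHz > fs/2 = 12.66 kHz, folds to fs − 23.68 kHz = 1.64 kHz.
9.26 kHz ≤ fs/2 = 12.66 kHz, passes unchanged.
93.38 kHz mod fs = 17.42 kHz.
17.42 kHz > fs/2 = 12.66 kHz, folds to fs − 17.42 kHz = 7.9 kHz.
17.16 kHz > fs/2 = 12.66 kHz, folds to fs − 17.16 kHz = 8.16 kHz.
Distinct values: {1.64 kHz, 7.9 kHz, 8.16 kHz, 9.26 kHz}.

1.64 kHz, 7.9 kHz, 8.16 kHz, 9.26 kHz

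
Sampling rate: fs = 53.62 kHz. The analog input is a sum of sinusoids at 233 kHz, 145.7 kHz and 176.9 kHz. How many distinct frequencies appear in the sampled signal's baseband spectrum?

3

fs/2 = 26.81 kHz.
233 kHz mod fs = 18.52 kHz.
18.52 kHz ≤ fs/2 = 26.81 kHz, appears at 18.52 kHz.
145.7 kHz mod fs = 38.46 kHz.
38.46 kHz > fs/2 = 26.81 kHz, folds to fs − 38.46 kHz = 15.16 kHz.
176.9 kHz mod fs = 16.04 kHz.
16.04 kHz ≤ fs/2 = 26.81 kHz, appears at 16.04 kHz.
Distinct values: {15.16 kHz, 16.04 kHz, 18.52 kHz} → 3.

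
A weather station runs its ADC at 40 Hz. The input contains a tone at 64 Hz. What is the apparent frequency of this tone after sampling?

16 Hz

64 Hz mod fs = 24 Hz.
24 Hz > fs/2 = 20 Hz, folds to fs − 24 Hz = 16 Hz.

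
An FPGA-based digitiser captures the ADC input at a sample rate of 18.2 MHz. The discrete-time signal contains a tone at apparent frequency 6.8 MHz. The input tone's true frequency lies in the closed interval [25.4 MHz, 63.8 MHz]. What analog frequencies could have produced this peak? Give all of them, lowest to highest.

Frequencies that alias to 6.8 MHz are k·fs ± 6.8 MHz for integer k ≥ 0.
k=0: 6.8 MHz.
k=1: 11.4 MHz, 25 MHz.
k=2: 29.6 MHz, 43.2 MHz.
k=3: 47.8 MHz, 61.4 MHz.
k=4: 66 MHz, 79.6 MHz.
Within [25.4 MHz, 63.8 MHz]: 29.6 MHz, 43.2 MHz, 47.8 MHz, 61.4 MHz.

29.6 MHz, 43.2 MHz, 47.8 MHz, 61.4 MHz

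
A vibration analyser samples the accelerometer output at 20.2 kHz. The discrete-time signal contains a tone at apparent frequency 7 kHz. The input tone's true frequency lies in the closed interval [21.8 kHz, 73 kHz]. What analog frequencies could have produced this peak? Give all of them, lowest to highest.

27.2 kHz, 33.4 kHz, 47.4 kHz, 53.6 kHz, 67.6 kHz

Frequencies that alias to 7 kHz are k·fs ± 7 kHz for integer k ≥ 0.
k=0: 7 kHz.
k=1: 13.2 kHz, 27.2 kHz.
k=2: 33.4 kHz, 47.4 kHz.
k=3: 53.6 kHz, 67.6 kHz.
k=4: 73.8 kHz, 87.8 kHz.
Within [21.8 kHz, 73 kHz]: 27.2 kHz, 33.4 kHz, 47.4 kHz, 53.6 kHz, 67.6 kHz.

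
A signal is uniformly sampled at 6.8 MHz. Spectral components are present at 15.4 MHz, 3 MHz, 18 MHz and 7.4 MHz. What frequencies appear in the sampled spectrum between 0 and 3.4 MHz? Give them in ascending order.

0.6 MHz, 1.8 MHz, 2.4 MHz, 3 MHz

fs/2 = 3.4 MHz.
15.4 MHz mod fs = 1.8 MHz.
1.8 MHz ≤ fs/2 = 3.4 MHz, appears at 1.8 MHz.
3 MHz ≤ fs/2 = 3.4 MHz, passes unchanged.
18 MHz mod fs = 4.4 MHz.
4.4 MHz > fs/2 = 3.4 MHz, folds to fs − 4.4 MHz = 2.4 MHz.
7.4 MHz mod fs = 0.6 MHz.
0.6 MHz ≤ fs/2 = 3.4 MHz, appears at 0.6 MHz.
Distinct values: {0.6 MHz, 1.8 MHz, 2.4 MHz, 3 MHz}.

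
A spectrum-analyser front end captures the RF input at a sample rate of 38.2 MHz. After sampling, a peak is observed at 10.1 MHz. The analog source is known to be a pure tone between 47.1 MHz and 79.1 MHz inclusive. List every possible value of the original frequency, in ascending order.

48.3 MHz, 66.3 MHz

Frequencies that alias to 10.1 MHz are k·fs ± 10.1 MHz for integer k ≥ 0.
k=0: 10.1 MHz.
k=1: 28.1 MHz, 48.3 MHz.
k=2: 66.3 MHz, 86.5 MHz.
k=3: 104.5 MHz, 124.7 MHz.
Within [47.1 MHz, 79.1 MHz]: 48.3 MHz, 66.3 MHz.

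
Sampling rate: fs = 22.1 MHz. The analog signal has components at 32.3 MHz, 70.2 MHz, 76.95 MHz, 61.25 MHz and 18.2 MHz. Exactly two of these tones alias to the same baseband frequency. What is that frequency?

fs/2 = 11.05 MHz.
32.3 MHz mod fs = 10.2 MHz.
10.2 MHz ≤ fs/2 = 11.05 MHz, appears at 10.2 MHz.
70.2 MHz mod fs = 3.9 MHz.
3.9 MHz ≤ fs/2 = 11.05 MHz, appears at 3.9 MHz.
76.95 MHz mod fs = 10.65 MHz.
10.65 MHz ≤ fs/2 = 11.05 MHz, appears at 10.65 MHz.
61.25 MHz mod fs = 17.05 MHz.
17.05 MHz > fs/2 = 11.05 MHz, folds to fs − 17.05 MHz = 5.05 MHz.
18.2 MHz > fs/2 = 11.05 MHz, folds to fs − 18.2 MHz = 3.9 MHz.
18.2 MHz and 70.2 MHz both map to 3.9 MHz.

3.9 MHz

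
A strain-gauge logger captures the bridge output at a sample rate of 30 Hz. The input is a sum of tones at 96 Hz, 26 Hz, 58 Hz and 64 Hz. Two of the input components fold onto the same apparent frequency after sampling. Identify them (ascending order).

26 Hz, 64 Hz

fs/2 = 15 Hz.
96 Hz mod fs = 6 Hz.
6 Hz ≤ fs/2 = 15 Hz, appears at 6 Hz.
26 Hz > fs/2 = 15 Hz, folds to fs − 26 Hz = 4 Hz.
58 Hz mod fs = 28 Hz.
28 Hz > fs/2 = 15 Hz, folds to fs − 28 Hz = 2 Hz.
64 Hz mod fs = 4 Hz.
4 Hz ≤ fs/2 = 15 Hz, appears at 4 Hz.
26 Hz and 64 Hz both map to 4 Hz.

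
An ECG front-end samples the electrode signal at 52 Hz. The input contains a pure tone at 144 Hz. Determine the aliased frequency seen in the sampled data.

144 Hz mod fs = 40 Hz.
40 Hz > fs/2 = 26 Hz, folds to fs − 40 Hz = 12 Hz.

12 Hz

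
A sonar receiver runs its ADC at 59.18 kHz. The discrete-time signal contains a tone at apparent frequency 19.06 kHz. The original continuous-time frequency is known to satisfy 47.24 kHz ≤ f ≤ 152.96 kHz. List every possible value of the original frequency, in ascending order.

Frequencies that alias to 19.06 kHz are k·fs ± 19.06 kHz for integer k ≥ 0.
k=0: 19.06 kHz.
k=1: 40.12 kHz, 78.24 kHz.
k=2: 99.3 kHz, 137.42 kHz.
k=3: 158.48 kHz, 196.6 kHz.
Within [47.24 kHz, 152.96 kHz]: 78.24 kHz, 99.3 kHz, 137.42 kHz.

78.24 kHz, 99.3 kHz, 137.42 kHz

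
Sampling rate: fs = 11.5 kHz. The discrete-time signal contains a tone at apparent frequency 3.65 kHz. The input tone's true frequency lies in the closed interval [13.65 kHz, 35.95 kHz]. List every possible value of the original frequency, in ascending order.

15.15 kHz, 19.35 kHz, 26.65 kHz, 30.85 kHz

Frequencies that alias to 3.65 kHz are k·fs ± 3.65 kHz for integer k ≥ 0.
k=0: 3.65 kHz.
k=1: 7.85 kHz, 15.15 kHz.
k=2: 19.35 kHz, 26.65 kHz.
k=3: 30.85 kHz, 38.15 kHz.
k=4: 42.35 kHz, 49.65 kHz.
Within [13.65 kHz, 35.95 kHz]: 15.15 kHz, 19.35 kHz, 26.65 kHz, 30.85 kHz.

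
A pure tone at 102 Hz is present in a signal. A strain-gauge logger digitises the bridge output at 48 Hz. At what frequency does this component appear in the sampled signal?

6 Hz

102 Hz mod fs = 6 Hz.
6 Hz ≤ fs/2 = 24 Hz, appears at 6 Hz.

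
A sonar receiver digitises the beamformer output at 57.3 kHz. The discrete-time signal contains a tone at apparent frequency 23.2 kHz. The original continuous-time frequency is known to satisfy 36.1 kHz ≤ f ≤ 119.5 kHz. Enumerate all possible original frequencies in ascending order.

80.5 kHz, 91.4 kHz

Frequencies that alias to 23.2 kHz are k·fs ± 23.2 kHz for integer k ≥ 0.
k=0: 23.2 kHz.
k=1: 34.1 kHz, 80.5 kHz.
k=2: 91.4 kHz, 137.8 kHz.
k=3: 148.7 kHz, 195.1 kHz.
Within [36.1 kHz, 119.5 kHz]: 80.5 kHz, 91.4 kHz.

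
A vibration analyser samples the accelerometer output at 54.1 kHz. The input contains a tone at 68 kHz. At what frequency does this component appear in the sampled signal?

68 kHz mod fs = 13.9 kHz.
13.9 kHz ≤ fs/2 = 27.05 kHz, appears at 13.9 kHz.

13.9 kHz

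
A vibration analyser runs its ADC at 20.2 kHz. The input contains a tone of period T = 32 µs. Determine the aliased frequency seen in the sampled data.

9.15 kHz

T = 32 µs → f = 1/T = 31.25 kHz.
31.25 kHz mod fs = 11.05 kHz.
11.05 kHz > fs/2 = 10.1 kHz, folds to fs − 11.05 kHz = 9.15 kHz.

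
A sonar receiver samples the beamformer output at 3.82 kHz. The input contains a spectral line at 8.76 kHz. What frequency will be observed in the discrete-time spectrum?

8.76 kHz mod fs = 1.12 kHz.
1.12 kHz ≤ fs/2 = 1.91 kHz, appears at 1.12 kHz.

1.12 kHz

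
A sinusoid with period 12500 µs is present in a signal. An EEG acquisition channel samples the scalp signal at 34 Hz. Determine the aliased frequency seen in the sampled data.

12 Hz

T = 12500 µs → f = 1/T = 80 Hz.
80 Hz mod fs = 12 Hz.
12 Hz ≤ fs/2 = 17 Hz, appears at 12 Hz.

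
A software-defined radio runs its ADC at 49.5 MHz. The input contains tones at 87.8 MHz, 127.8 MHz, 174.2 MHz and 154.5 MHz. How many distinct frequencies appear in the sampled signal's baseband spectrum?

fs/2 = 24.75 MHz.
87.8 MHz mod fs = 38.3 MHz.
38.3 MHz > fs/2 = 24.75 MHz, folds to fs − 38.3 MHz = 11.2 MHz.
127.8 MHz mod fs = 28.8 MHz.
28.8 MHz > fs/2 = 24.75 MHz, folds to fs − 28.8 MHz = 20.7 MHz.
174.2 MHz mod fs = 25.7 MHz.
25.7 MHz > fs/2 = 24.75 MHz, folds to fs − 25.7 MHz = 23.8 MHz.
154.5 MHz mod fs = 6 MHz.
6 MHz ≤ fs/2 = 24.75 MHz, appears at 6 MHz.
Distinct values: {6 MHz, 11.2 MHz, 20.7 MHz, 23.8 MHz} → 4.

4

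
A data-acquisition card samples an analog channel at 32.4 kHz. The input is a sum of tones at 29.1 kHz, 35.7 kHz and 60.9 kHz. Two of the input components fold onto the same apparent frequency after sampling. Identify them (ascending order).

29.1 kHz, 35.7 kHz

fs/2 = 16.2 kHz.
29.1 kHz > fs/2 = 16.2 kHz, folds to fs − 29.1 kHz = 3.3 kHz.
35.7 kHz mod fs = 3.3 kHz.
3.3 kHz ≤ fs/2 = 16.2 kHz, appears at 3.3 kHz.
60.9 kHz mod fs = 28.5 kHz.
28.5 kHz > fs/2 = 16.2 kHz, folds to fs − 28.5 kHz = 3.9 kHz.
29.1 kHz and 35.7 kHz both map to 3.3 kHz.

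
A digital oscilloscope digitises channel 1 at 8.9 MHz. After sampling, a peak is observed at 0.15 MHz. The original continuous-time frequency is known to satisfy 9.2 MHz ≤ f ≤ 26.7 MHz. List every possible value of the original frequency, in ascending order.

17.65 MHz, 17.95 MHz, 26.55 MHz

Frequencies that alias to 0.15 MHz are k·fs ± 0.15 MHz for integer k ≥ 0.
k=0: 0.15 MHz.
k=1: 8.75 MHz, 9.05 MHz.
k=2: 17.65 MHz, 17.95 MHz.
k=3: 26.55 MHz, 26.85 MHz.
k=4: 35.45 MHz, 35.75 MHz.
Within [9.2 MHz, 26.7 MHz]: 17.65 MHz, 17.95 MHz, 26.55 MHz.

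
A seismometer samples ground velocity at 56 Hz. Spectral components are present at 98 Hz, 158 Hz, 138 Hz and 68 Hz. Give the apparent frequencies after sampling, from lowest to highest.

10 Hz, 12 Hz, 14 Hz, 26 Hz

fs/2 = 28 Hz.
98 Hz mod fs = 42 Hz.
42 Hz > fs/2 = 28 Hz, folds to fs − 42 Hz = 14 Hz.
158 Hz mod fs = 46 Hz.
46 Hz > fs/2 = 28 Hz, folds to fs − 46 Hz = 10 Hz.
138 Hz mod fs = 26 Hz.
26 Hz ≤ fs/2 = 28 Hz, appears at 26 Hz.
68 Hz mod fs = 12 Hz.
12 Hz ≤ fs/2 = 28 Hz, appears at 12 Hz.
Distinct values: {10 Hz, 12 Hz, 14 Hz, 26 Hz}.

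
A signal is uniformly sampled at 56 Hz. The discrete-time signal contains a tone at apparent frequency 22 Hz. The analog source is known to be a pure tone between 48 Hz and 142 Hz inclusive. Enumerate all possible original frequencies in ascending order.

Frequencies that alias to 22 Hz are k·fs ± 22 Hz for integer k ≥ 0.
k=0: 22 Hz.
k=1: 34 Hz, 78 Hz.
k=2: 90 Hz, 134 Hz.
k=3: 146 Hz, 190 Hz.
Within [48 Hz, 142 Hz]: 78 Hz, 90 Hz, 134 Hz.

78 Hz, 90 Hz, 134 Hz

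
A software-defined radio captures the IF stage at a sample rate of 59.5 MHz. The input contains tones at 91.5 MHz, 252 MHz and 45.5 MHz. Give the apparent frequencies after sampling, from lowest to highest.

14 MHz, 27.5 MHz

fs/2 = 29.75 MHz.
91.5 MHz mod fs = 32 MHz.
32 MHz > fs/2 = 29.75 MHz, folds to fs − 32 MHz = 27.5 MHz.
252 MHz mod fs = 14 MHz.
14 MHz ≤ fs/2 = 29.75 MHz, appears at 14 MHz.
45.5 MHz > fs/2 = 29.75 MHz, folds to fs − 45.5 MHz = 14 MHz.
Distinct values: {14 MHz, 27.5 MHz}.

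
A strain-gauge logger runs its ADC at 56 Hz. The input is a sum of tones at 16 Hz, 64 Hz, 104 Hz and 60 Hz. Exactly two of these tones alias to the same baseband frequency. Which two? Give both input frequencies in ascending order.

64 Hz, 104 Hz

fs/2 = 28 Hz.
16 Hz ≤ fs/2 = 28 Hz, passes unchanged.
64 Hz mod fs = 8 Hz.
8 Hz ≤ fs/2 = 28 Hz, appears at 8 Hz.
104 Hz mod fs = 48 Hz.
48 Hz > fs/2 = 28 Hz, folds to fs − 48 Hz = 8 Hz.
60 Hz mod fs = 4 Hz.
4 Hz ≤ fs/2 = 28 Hz, appears at 4 Hz.
64 Hz and 104 Hz both map to 8 Hz.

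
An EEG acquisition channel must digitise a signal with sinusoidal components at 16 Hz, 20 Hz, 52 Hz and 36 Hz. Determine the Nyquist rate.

104 Hz

Highest-frequency component: 52 Hz.
Nyquist rate = 2 × 52 Hz = 104 Hz.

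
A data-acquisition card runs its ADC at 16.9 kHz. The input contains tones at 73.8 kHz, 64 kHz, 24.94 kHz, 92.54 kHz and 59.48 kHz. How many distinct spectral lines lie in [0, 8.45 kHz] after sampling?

4

fs/2 = 8.45 kHz.
73.8 kHz mod fs = 6.2 kHz.
6.2 kHz ≤ fs/2 = 8.45 kHz, appears at 6.2 kHz.
64 kHz mod fs = 13.3 kHz.
13.3 kHz > fs/2 = 8.45 kHz, folds to fs − 13.3 kHz = 3.6 kHz.
24.94 kHz mod fs = 8.04 kHz.
8.04 kHz ≤ fs/2 = 8.45 kHz, appears at 8.04 kHz.
92.54 kHz mod fs = 8.04 kHz.
8.04 kHz ≤ fs/2 = 8.45 kHz, appears at 8.04 kHz.
59.48 kHz mod fs = 8.78 kHz.
8.78 kHz > fs/2 = 8.45 kHz, folds to fs − 8.78 kHz = 8.12 kHz.
Distinct values: {3.6 kHz, 6.2 kHz, 8.04 kHz, 8.12 kHz} → 4.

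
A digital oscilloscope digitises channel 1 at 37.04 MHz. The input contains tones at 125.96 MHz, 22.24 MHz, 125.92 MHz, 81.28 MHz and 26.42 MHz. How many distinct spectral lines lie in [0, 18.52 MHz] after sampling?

fs/2 = 18.52 MHz.
125.96 MHz mod fs = 14.84 MHz.
14.84 MHz ≤ fs/2 = 18.52 MHz, appears at 14.84 MHz.
22.24 MHz > fs/2 = 18.52 MHz, folds to fs − 22.24 MHz = 14.8 MHz.
125.92 MHz mod fs = 14.8 MHz.
14.8 MHz ≤ fs/2 = 18.52 MHz, appears at 14.8 MHz.
81.28 MHz mod fs = 7.2 MHz.
7.2 MHz ≤ fs/2 = 18.52 MHz, appears at 7.2 MHz.
26.42 MHz > fs/2 = 18.52 MHz, folds to fs − 26.42 MHz = 10.62 MHz.
Distinct values: {7.2 MHz, 10.62 MHz, 14.8 MHz, 14.84 MHz} → 4.

4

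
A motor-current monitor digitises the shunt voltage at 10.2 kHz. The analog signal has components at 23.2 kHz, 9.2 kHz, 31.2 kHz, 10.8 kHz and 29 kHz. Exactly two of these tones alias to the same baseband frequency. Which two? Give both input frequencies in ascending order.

10.8 kHz, 31.2 kHz

fs/2 = 5.1 kHz.
23.2 kHz mod fs = 2.8 kHz.
2.8 kHz ≤ fs/2 = 5.1 kHz, appears at 2.8 kHz.
9.2 kHz > fs/2 = 5.1 kHz, folds to fs − 9.2 kHz = 1 kHz.
31.2 kHz mod fs = 0.6 kHz.
0.6 kHz ≤ fs/2 = 5.1 kHz, appears at 0.6 kHz.
10.8 kHz mod fs = 0.6 kHz.
0.6 kHz ≤ fs/2 = 5.1 kHz, appears at 0.6 kHz.
29 kHz mod fs = 8.6 kHz.
8.6 kHz > fs/2 = 5.1 kHz, folds to fs − 8.6 kHz = 1.6 kHz.
10.8 kHz and 31.2 kHz both map to 0.6 kHz.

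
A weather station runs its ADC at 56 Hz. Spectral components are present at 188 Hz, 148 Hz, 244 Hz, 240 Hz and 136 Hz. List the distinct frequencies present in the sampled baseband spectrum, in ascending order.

fs/2 = 28 Hz.
188 Hz mod fs = 20 Hz.
20 Hz ≤ fs/2 = 28 Hz, appears at 20 Hz.
148 Hz mod fs = 36 Hz.
36 Hz > fs/2 = 28 Hz, folds to fs − 36 Hz = 20 Hz.
244 Hz mod fs = 20 Hz.
20 Hz ≤ fs/2 = 28 Hz, appears at 20 Hz.
240 Hz mod fs = 16 Hz.
16 Hz ≤ fs/2 = 28 Hz, appears at 16 Hz.
136 Hz mod fs = 24 Hz.
24 Hz ≤ fs/2 = 28 Hz, appears at 24 Hz.
Distinct values: {16 Hz, 20 Hz, 24 Hz}.

16 Hz, 20 Hz, 24 Hz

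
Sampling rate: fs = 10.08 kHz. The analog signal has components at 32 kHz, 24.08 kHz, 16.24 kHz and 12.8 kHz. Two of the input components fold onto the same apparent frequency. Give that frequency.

3.92 kHz

fs/2 = 5.04 kHz.
32 kHz mod fs = 1.76 kHz.
1.76 kHz ≤ fs/2 = 5.04 kHz, appears at 1.76 kHz.
24.08 kHz mod fs = 3.92 kHz.
3.92 kHz ≤ fs/2 = 5.04 kHz, appears at 3.92 kHz.
16.24 kHz mod fs = 6.16 kHz.
6.16 kHz > fs/2 = 5.04 kHz, folds to fs − 6.16 kHz = 3.92 kHz.
12.8 kHz mod fs = 2.72 kHz.
2.72 kHz ≤ fs/2 = 5.04 kHz, appears at 2.72 kHz.
16.24 kHz and 24.08 kHz both map to 3.92 kHz.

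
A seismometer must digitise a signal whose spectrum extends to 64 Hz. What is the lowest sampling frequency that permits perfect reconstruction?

Nyquist rate = 2 × 64 Hz = 128 Hz.

128 Hz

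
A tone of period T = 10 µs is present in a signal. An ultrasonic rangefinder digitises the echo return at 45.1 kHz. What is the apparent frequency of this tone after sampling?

9.8 kHz

T = 10 µs → f = 1/T = 100 kHz.
100 kHz mod fs = 9.8 kHz.
9.8 kHz ≤ fs/2 = 22.55 kHz, appears at 9.8 kHz.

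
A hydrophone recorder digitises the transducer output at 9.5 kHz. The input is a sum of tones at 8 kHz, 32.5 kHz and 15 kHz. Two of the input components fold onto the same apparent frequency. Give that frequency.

fs/2 = 4.75 kHz.
8 kHz > fs/2 = 4.75 kHz, folds to fs − 8 kHz = 1.5 kHz.
32.5 kHz mod fs = 4 kHz.
4 kHz ≤ fs/2 = 4.75 kHz, appears at 4 kHz.
15 kHz mod fs = 5.5 kHz.
5.5 kHz > fs/2 = 4.75 kHz, folds to fs − 5.5 kHz = 4 kHz.
15 kHz and 32.5 kHz both map to 4 kHz.

4 kHz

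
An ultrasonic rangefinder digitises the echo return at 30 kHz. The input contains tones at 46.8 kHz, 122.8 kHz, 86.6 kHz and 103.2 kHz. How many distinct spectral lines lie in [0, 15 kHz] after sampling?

3

fs/2 = 15 kHz.
46.8 kHz mod fs = 16.8 kHz.
16.8 kHz > fs/2 = 15 kHz, folds to fs − 16.8 kHz = 13.2 kHz.
122.8 kHz mod fs = 2.8 kHz.
2.8 kHz ≤ fs/2 = 15 kHz, appears at 2.8 kHz.
86.6 kHz mod fs = 26.6 kHz.
26.6 kHz > fs/2 = 15 kHz, folds to fs − 26.6 kHz = 3.4 kHz.
103.2 kHz mod fs = 13.2 kHz.
13.2 kHz ≤ fs/2 = 15 kHz, appears at 13.2 kHz.
Distinct values: {2.8 kHz, 3.4 kHz, 13.2 kHz} → 3.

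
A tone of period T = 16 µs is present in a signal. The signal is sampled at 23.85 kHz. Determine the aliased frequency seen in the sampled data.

9.05 kHz

T = 16 µs → f = 1/T = 62.5 kHz.
62.5 kHz mod fs = 14.8 kHz.
14.8 kHz > fs/2 = 11.925 kHz, folds to fs − 14.8 kHz = 9.05 kHz.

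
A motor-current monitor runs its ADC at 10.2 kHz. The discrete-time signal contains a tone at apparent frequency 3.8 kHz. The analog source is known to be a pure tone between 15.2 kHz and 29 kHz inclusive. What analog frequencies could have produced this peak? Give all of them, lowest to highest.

16.6 kHz, 24.2 kHz, 26.8 kHz

Frequencies that alias to 3.8 kHz are k·fs ± 3.8 kHz for integer k ≥ 0.
k=0: 3.8 kHz.
k=1: 6.4 kHz, 14 kHz.
k=2: 16.6 kHz, 24.2 kHz.
k=3: 26.8 kHz, 34.4 kHz.
k=4: 37 kHz, 44.6 kHz.
Within [15.2 kHz, 29 kHz]: 16.6 kHz, 24.2 kHz, 26.8 kHz.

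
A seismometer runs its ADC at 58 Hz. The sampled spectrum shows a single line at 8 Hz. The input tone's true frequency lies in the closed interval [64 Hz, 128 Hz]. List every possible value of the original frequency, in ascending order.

Frequencies that alias to 8 Hz are k·fs ± 8 Hz for integer k ≥ 0.
k=0: 8 Hz.
k=1: 50 Hz, 66 Hz.
k=2: 108 Hz, 124 Hz.
k=3: 166 Hz, 182 Hz.
Within [64 Hz, 128 Hz]: 66 Hz, 108 Hz, 124 Hz.

66 Hz, 108 Hz, 124 Hz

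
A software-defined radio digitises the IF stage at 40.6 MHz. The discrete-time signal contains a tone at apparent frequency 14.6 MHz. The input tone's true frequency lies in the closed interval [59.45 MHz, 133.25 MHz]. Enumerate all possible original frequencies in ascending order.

66.6 MHz, 95.8 MHz, 107.2 MHz

Frequencies that alias to 14.6 MHz are k·fs ± 14.6 MHz for integer k ≥ 0.
k=0: 14.6 MHz.
k=1: 26 MHz, 55.2 MHz.
k=2: 66.6 MHz, 95.8 MHz.
k=3: 107.2 MHz, 136.4 MHz.
k=4: 147.8 MHz, 177 MHz.
Within [59.45 MHz, 133.25 MHz]: 66.6 MHz, 95.8 MHz, 107.2 MHz.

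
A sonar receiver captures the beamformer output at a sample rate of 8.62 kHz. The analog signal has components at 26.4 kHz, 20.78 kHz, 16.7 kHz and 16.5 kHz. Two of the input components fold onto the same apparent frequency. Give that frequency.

fs/2 = 4.31 kHz.
26.4 kHz mod fs = 0.54 kHz.
0.54 kHz ≤ fs/2 = 4.31 kHz, appears at 0.54 kHz.
20.78 kHz mod fs = 3.54 kHz.
3.54 kHz ≤ fs/2 = 4.31 kHz, appears at 3.54 kHz.
16.7 kHz mod fs = 8.08 kHz.
8.08 kHz > fs/2 = 4.31 kHz, folds to fs − 8.08 kHz = 0.54 kHz.
16.5 kHz mod fs = 7.88 kHz.
7.88 kHz > fs/2 = 4.31 kHz, folds to fs − 7.88 kHz = 0.74 kHz.
16.7 kHz and 26.4 kHz both map to 0.54 kHz.

0.54 kHz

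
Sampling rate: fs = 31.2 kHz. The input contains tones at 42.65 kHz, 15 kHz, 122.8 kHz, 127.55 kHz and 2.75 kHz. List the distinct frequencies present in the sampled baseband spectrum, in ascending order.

fs/2 = 15.6 kHz.
42.65 kHz mod fs = 11.45 kHz.
11.45 kHz ≤ fs/2 = 15.6 kHz, appears at 11.45 kHz.
15 kHz ≤ fs/2 = 15.6 kHz, passes unchanged.
122.8 kHz mod fs = 29.2 kHz.
29.2 kHz > fs/2 = 15.6 kHz, folds to fs − 29.2 kHz = 2 kHz.
127.55 kHz mod fs = 2.75 kHz.
2.75 kHz ≤ fs/2 = 15.6 kHz, appears at 2.75 kHz.
2.75 kHz ≤ fs/2 = 15.6 kHz, passes unchanged.
Distinct values: {2 kHz, 2.75 kHz, 11.45 kHz, 15 kHz}.

2 kHz, 2.75 kHz, 11.45 kHz, 15 kHz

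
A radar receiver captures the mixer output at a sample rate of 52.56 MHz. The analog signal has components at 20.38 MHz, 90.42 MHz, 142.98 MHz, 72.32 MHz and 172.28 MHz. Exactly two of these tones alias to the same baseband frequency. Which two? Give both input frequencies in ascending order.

fs/2 = 26.28 MHz.
20.38 MHz ≤ fs/2 = 26.28 MHz, passes unchanged.
90.42 MHz mod fs = 37.86 MHz.
37.86 MHz > fs/2 = 26.28 MHz, folds to fs − 37.86 MHz = 14.7 MHz.
142.98 MHz mod fs = 37.86 MHz.
37.86 MHz > fs/2 = 26.28 MHz, folds to fs − 37.86 MHz = 14.7 MHz.
72.32 MHz mod fs = 19.76 MHz.
19.76 MHz ≤ fs/2 = 26.28 MHz, appears at 19.76 MHz.
172.28 MHz mod fs = 14.6 MHz.
14.6 MHz ≤ fs/2 = 26.28 MHz, appears at 14.6 MHz.
90.42 MHz and 142.98 MHz both map to 14.7 MHz.

90.42 MHz, 142.98 MHz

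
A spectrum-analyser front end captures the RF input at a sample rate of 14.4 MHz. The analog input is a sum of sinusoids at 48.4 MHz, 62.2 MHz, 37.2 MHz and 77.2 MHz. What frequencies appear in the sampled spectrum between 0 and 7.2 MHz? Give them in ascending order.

fs/2 = 7.2 MHz.
48.4 MHz mod fs = 5.2 MHz.
5.2 MHz ≤ fs/2 = 7.2 MHz, appears at 5.2 MHz.
62.2 MHz mod fs = 4.6 MHz.
4.6 MHz ≤ fs/2 = 7.2 MHz, appears at 4.6 MHz.
37.2 MHz mod fs = 8.4 MHz.
8.4 MHz > fs/2 = 7.2 MHz, folds to fs − 8.4 MHz = 6 MHz.
77.2 MHz mod fs = 5.2 MHz.
5.2 MHz ≤ fs/2 = 7.2 MHz, appears at 5.2 MHz.
Distinct values: {4.6 MHz, 5.2 MHz, 6 MHz}.

4.6 MHz, 5.2 MHz, 6 MHz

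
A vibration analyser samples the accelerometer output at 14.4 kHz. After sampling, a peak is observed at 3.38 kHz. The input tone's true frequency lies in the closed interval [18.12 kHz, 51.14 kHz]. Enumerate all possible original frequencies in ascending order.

25.42 kHz, 32.18 kHz, 39.82 kHz, 46.58 kHz

Frequencies that alias to 3.38 kHz are k·fs ± 3.38 kHz for integer k ≥ 0.
k=0: 3.38 kHz.
k=1: 11.02 kHz, 17.78 kHz.
k=2: 25.42 kHz, 32.18 kHz.
k=3: 39.82 kHz, 46.58 kHz.
k=4: 54.22 kHz, 60.98 kHz.
Within [18.12 kHz, 51.14 kHz]: 25.42 kHz, 32.18 kHz, 39.82 kHz, 46.58 kHz.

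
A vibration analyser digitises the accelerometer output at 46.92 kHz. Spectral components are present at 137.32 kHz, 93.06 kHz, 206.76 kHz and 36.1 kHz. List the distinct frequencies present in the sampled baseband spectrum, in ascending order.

fs/2 = 23.46 kHz.
137.32 kHz mod fs = 43.48 kHz.
43.48 kHz > fs/2 = 23.46 kHz, folds to fs − 43.48 kHz = 3.44 kHz.
93.06 kHz mod fs = 46.14 kHz.
46.14 kHz > fs/2 = 23.46 kHz, folds to fs − 46.14 kHz = 0.78 kHz.
206.76 kHz mod fs = 19.08 kHz.
19.08 kHz ≤ fs/2 = 23.46 kHz, appears at 19.08 kHz.
36.1 kHz > fs/2 = 23.46 kHz, folds to fs − 36.1 kHz = 10.82 kHz.
Distinct values: {0.78 kHz, 3.44 kHz, 10.82 kHz, 19.08 kHz}.

0.78 kHz, 3.44 kHz, 10.82 kHz, 19.08 kHz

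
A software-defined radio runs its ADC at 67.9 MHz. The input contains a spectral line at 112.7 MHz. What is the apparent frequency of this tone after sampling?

23.1 MHz

112.7 MHz mod fs = 44.8 MHz.
44.8 MHz > fs/2 = 33.95 MHz, folds to fs − 44.8 MHz = 23.1 MHz.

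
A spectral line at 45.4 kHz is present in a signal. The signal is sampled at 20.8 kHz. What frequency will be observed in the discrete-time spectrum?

3.8 kHz

45.4 kHz mod fs = 3.8 kHz.
3.8 kHz ≤ fs/2 = 10.4 kHz, appears at 3.8 kHz.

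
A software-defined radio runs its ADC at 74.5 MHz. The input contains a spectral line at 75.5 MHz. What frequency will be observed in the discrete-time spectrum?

75.5 MHz mod fs = 1 MHz.
1 MHz ≤ fs/2 = 37.25 MHz, appears at 1 MHz.

1 MHz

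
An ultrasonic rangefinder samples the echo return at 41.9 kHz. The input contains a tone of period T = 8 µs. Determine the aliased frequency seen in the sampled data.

T = 8 µs → f = 1/T = 125 kHz.
125 kHz mod fs = 41.2 kHz.
41.2 kHz > fs/2 = 20.95 kHz, folds to fs − 41.2 kHz = 0.7 kHz.

0.7 kHz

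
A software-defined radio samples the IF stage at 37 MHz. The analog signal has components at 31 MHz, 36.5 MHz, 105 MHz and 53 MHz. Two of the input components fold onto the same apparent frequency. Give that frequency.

fs/2 = 18.5 MHz.
31 MHz > fs/2 = 18.5 MHz, folds to fs − 31 MHz = 6 MHz.
36.5 MHz > fs/2 = 18.5 MHz, folds to fs − 36.5 MHz = 0.5 MHz.
105 MHz mod fs = 31 MHz.
31 MHz > fs/2 = 18.5 MHz, folds to fs − 31 MHz = 6 MHz.
53 MHz mod fs = 16 MHz.
16 MHz ≤ fs/2 = 18.5 MHz, appears at 16 MHz.
31 MHz and 105 MHz both map to 6 MHz.

6 MHz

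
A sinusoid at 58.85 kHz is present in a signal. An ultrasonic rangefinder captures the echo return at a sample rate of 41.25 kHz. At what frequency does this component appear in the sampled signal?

17.6 kHz

58.85 kHz mod fs = 17.6 kHz.
17.6 kHz ≤ fs/2 = 20.625 kHz, appears at 17.6 kHz.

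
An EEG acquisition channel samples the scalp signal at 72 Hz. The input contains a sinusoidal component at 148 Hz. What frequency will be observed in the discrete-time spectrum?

148 Hz mod fs = 4 Hz.
4 Hz ≤ fs/2 = 36 Hz, appears at 4 Hz.

4 Hz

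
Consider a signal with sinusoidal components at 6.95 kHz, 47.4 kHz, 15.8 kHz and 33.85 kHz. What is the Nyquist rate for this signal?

Highest-frequency component: 47.4 kHz.
Nyquist rate = 2 × 47.4 kHz = 94.8 kHz.

94.8 kHz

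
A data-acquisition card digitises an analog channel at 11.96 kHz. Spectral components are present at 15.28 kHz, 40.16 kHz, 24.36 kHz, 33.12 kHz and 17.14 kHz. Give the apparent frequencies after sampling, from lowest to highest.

0.44 kHz, 2.76 kHz, 3.32 kHz, 4.28 kHz, 5.18 kHz

fs/2 = 5.98 kHz.
15.28 kHz mod fs = 3.32 kHz.
3.32 kHz ≤ fs/2 = 5.98 kHz, appears at 3.32 kHz.
40.16 kHz mod fs = 4.28 kHz.
4.28 kHz ≤ fs/2 = 5.98 kHz, appears at 4.28 kHz.
24.36 kHz mod fs = 0.44 kHz.
0.44 kHz ≤ fs/2 = 5.98 kHz, appears at 0.44 kHz.
33.12 kHz mod fs = 9.2 kHz.
9.2 kHz > fs/2 = 5.98 kHz, folds to fs − 9.2 kHz = 2.76 kHz.
17.14 kHz mod fs = 5.18 kHz.
5.18 kHz ≤ fs/2 = 5.98 kHz, appears at 5.18 kHz.
Distinct values: {0.44 kHz, 2.76 kHz, 3.32 kHz, 4.28 kHz, 5.18 kHz}.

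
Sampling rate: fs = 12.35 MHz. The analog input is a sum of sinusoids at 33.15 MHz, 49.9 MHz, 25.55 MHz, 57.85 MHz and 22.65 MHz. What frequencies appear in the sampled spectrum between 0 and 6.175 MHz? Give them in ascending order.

fs/2 = 6.175 MHz.
33.15 MHz mod fs = 8.45 MHz.
8.45 MHz > fs/2 = 6.175 MHz, folds to fs − 8.45 MHz = 3.9 MHz.
49.9 MHz mod fs = 0.5 MHz.
0.5 MHz ≤ fs/2 = 6.175 MHz, appears at 0.5 MHz.
25.55 MHz mod fs = 0.85 MHz.
0.85 MHz ≤ fs/2 = 6.175 MHz, appears at 0.85 MHz.
57.85 MHz mod fs = 8.45 MHz.
8.45 MHz > fs/2 = 6.175 MHz, folds to fs − 8.45 MHz = 3.9 MHz.
22.65 MHz mod fs = 10.3 MHz.
10.3 MHz > fs/2 = 6.175 MHz, folds to fs − 10.3 MHz = 2.05 MHz.
Distinct values: {0.5 MHz, 0.85 MHz, 2.05 MHz, 3.9 MHz}.

0.5 MHz, 0.85 MHz, 2.05 MHz, 3.9 MHz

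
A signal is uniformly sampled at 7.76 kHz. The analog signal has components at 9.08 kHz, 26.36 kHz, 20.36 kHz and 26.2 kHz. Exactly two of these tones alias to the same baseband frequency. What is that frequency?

2.92 kHz

fs/2 = 3.88 kHz.
9.08 kHz mod fs = 1.32 kHz.
1.32 kHz ≤ fs/2 = 3.88 kHz, appears at 1.32 kHz.
26.36 kHz mod fs = 3.08 kHz.
3.08 kHz ≤ fs/2 = 3.88 kHz, appears at 3.08 kHz.
20.36 kHz mod fs = 4.84 kHz.
4.84 kHz > fs/2 = 3.88 kHz, folds to fs − 4.84 kHz = 2.92 kHz.
26.2 kHz mod fs = 2.92 kHz.
2.92 kHz ≤ fs/2 = 3.88 kHz, appears at 2.92 kHz.
20.36 kHz and 26.2 kHz both map to 2.92 kHz.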